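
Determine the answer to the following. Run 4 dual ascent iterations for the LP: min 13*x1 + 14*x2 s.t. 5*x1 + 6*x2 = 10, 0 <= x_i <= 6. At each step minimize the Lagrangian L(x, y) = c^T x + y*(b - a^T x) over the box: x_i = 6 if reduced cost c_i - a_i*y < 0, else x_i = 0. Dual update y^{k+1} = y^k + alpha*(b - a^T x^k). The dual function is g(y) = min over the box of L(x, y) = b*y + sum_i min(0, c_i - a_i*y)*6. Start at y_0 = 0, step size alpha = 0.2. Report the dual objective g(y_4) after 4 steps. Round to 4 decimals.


Dual ascent for LP: min 13*x1 + 14*x2, 5*x1 + 6*x2 = 10, 0 <= x_i <= 6
Step 1: y^k = 0.0, reduced costs: (13.0, 14.0)
  x^k = (0.0, 0.0), subgradient = b - a^T x = 10.0
  y^{k+1} = 0.0 + 0.2*10.0 = 2.0
Step 2: y^k = 2.0, reduced costs: (3.0, 2.0)
  x^k = (0.0, 0.0), subgradient = b - a^T x = 10.0
  y^{k+1} = 2.0 + 0.2*10.0 = 4.0
Step 3: y^k = 4.0, reduced costs: (-7.0, -10.0)
  x^k = (6.0, 6.0), subgradient = b - a^T x = -56.0
  y^{k+1} = 4.0 + 0.2*-56.0 = -7.2
Step 4: y^k = -7.2, reduced costs: (49.0, 57.2)
  x^k = (0.0, 0.0), subgradient = b - a^T x = 10.0
  y^{k+1} = -7.2 + 0.2*10.0 = -5.2
Dual objective at y_4 = -5.2: reduced costs (39.0, 45.2), box minimizer x = (0.0, 0.0)
g(y_4) = b*y + (c1 - a1*y)*x1 + (c2 - a2*y)*x2 = 10*(-5.2) + 39.0*0.0 + 45.2*0.0 = -52.0 + 0.0 + 0.0 = -52.0


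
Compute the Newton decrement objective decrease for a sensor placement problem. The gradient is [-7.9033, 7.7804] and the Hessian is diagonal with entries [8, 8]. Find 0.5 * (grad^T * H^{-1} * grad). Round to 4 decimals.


Step 1: H is diagonal, so H^(-1) * g = [-0.9879, 0.9726].
Step 2: g^T H^(-1) g = sum_i g_i^2 / H_ii
  = (-7.9033)^2/8 + (7.7804)^2/8
  = 7.8078 + 7.5668 = 15.3746
Step 3: Objective decrease = 0.5 * g^T H^(-1) g = 7.6873


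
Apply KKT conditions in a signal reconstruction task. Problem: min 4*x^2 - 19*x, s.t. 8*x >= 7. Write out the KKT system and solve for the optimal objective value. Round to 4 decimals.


Step 1: Try lambda = 0 (constraint inactive).
Stationarity: 2*4*x - 19 = 0
x* = 19/(2*4) = 2.375
Check constraint: 8*2.375 = 19.0 >= 7 -- satisfied.
Step 2: Compute optimal value.
f(x*) = 4*2.375^2 - 19*2.375 = -22.5625


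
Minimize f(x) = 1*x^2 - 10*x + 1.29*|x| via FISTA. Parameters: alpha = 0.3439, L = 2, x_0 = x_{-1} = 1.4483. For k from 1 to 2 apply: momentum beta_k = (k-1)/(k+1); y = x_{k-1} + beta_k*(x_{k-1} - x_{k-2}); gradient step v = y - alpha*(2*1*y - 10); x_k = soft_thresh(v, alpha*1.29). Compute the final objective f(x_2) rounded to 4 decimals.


FISTA on f(x) = 1*x^2 - 10*x + 1.29*|x|
L = 2, alpha = 0.3439
Iteration 1: beta = 0.0, y = 1.4483 + 0.0*(1.4483 - 1.4483) = 1.4483
  grad(y) = -7.1034, v = y - alpha*grad = 3.8912
  prox(v) = soft_thresh(3.8912, 0.4436) = 3.4475
Iteration 2: beta = 0.3333, y = 3.4475 + 0.3333*(3.4475 - 1.4483) = 4.1139
  grad(y) = -1.7721, v = y - alpha*grad = 4.7234
  prox(v) = soft_thresh(4.7234, 0.4436) = 4.2797
f(x_2) = 1*4.2797^2 - 10*4.2797 + 1.29*|4.2797| = -18.9604


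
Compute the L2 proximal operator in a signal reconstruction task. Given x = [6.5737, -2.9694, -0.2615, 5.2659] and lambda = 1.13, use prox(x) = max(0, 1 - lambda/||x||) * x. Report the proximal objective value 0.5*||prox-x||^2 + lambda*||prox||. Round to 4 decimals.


Step 1: Compute ||x||.
||x|| = 8.9347
Step 2: Compute scaling factor.
scale = max(0, 1 - 1.13/8.9347) = 0.8735
Step 3: prox(x) = [5.7423, -2.5939, -0.2284, 4.5999]
||prox(x)|| = 7.8047
Step 4: Proximal objective.
0.5*||prox-x||^2 = 0.6385
lambda*||prox|| = 8.8193
Total = 9.4578


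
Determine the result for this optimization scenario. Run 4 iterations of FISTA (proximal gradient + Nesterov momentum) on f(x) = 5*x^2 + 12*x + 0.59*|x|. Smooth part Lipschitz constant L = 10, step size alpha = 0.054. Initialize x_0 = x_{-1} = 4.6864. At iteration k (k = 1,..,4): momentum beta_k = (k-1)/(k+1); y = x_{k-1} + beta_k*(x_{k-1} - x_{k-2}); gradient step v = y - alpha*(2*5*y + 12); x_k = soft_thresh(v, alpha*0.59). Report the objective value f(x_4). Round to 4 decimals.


FISTA on f(x) = 5*x^2 + 12*x + 0.59*|x|
L = 10, alpha = 0.054
Iteration 1: beta = 0.0, y = 4.6864 + 0.0*(4.6864 - 4.6864) = 4.6864
  grad(y) = 58.864, v = y - alpha*grad = 1.5077
  prox(v) = soft_thresh(1.5077, 0.0319) = 1.4759
Iteration 2: beta = 0.3333, y = 1.4759 + 0.3333*(1.4759 - 4.6864) = 0.4057
  grad(y) = 16.0571, v = y - alpha*grad = -0.4614
  prox(v) = soft_thresh(-0.4614, 0.0319) = -0.4295
Iteration 3: beta = 0.5, y = -0.4295 + 0.5*(-0.4295 - 1.4759) = -1.3822
  grad(y) = -1.8221, v = y - alpha*grad = -1.2838
  prox(v) = soft_thresh(-1.2838, 0.0319) = -1.252
Iteration 4: beta = 0.6, y = -1.252 + 0.6*(-1.252 + 0.4295) = -1.7454
  grad(y) = -5.4542, v = y - alpha*grad = -1.4509
  prox(v) = soft_thresh(-1.4509, 0.0319) = -1.419
f(x_4) = 5*(-1.419)^2 + 12*(-1.419) + 0.59*|-1.419| = -6.1229


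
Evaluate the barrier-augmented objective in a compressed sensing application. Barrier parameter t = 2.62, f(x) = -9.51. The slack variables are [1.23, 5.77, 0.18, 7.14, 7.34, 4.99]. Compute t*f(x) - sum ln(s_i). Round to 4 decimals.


Step 1: Compute log-barrier.
ln values: [0.207, 1.7527, -1.7148, 1.9657, 1.9933, 1.6074]
phi = -(0.207 + 1.7527 - 1.7148 + 1.9657 + 1.9933 + 1.6074) = -5.8114
Step 2: Compute augmented objective.
t*f(x) = 2.62*-9.51 = -24.9162
Total = -24.9162 - 5.8114 = -30.7276


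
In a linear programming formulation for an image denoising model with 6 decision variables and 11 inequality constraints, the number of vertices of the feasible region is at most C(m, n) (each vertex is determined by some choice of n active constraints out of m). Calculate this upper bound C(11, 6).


Each vertex corresponds to some choice of n active constraints out of m, so the number of vertices is at most C(m, n) = m! / (n!(m-n)!).
m = 11, n = 6
Numerator: 11 * 10 * 9 * 8 * 7 * 6
Denominator: 6! = 720
C(11, 6) = 462


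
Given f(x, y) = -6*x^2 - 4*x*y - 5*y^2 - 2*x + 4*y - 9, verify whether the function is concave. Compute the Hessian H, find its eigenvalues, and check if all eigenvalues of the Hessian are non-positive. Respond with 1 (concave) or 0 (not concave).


The Hessian of f(x,y) = -6*x^2 - 4*x*y - 5*y^2 - 2*x + 4*y - 9 is:
H = [[-12, -4], [-4, -10]]
Trace = -12 - 10 = -22
Determinant = -12*-10 - (-4)^2 = 104
Discriminant = (-22)^2 - 4*104 = 68.0
Eigenvalues: lambda_1 = -15.1231, lambda_2 = -6.8769
The function is concave.

1


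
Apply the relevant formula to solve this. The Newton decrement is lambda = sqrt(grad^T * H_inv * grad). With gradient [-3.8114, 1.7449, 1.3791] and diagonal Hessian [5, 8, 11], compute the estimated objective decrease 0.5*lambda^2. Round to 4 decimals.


Step 1: H is diagonal, so H^(-1) * g = [-0.7623, 0.2181, 0.1254].
Step 2: g^T H^(-1) g = sum_i g_i^2 / H_ii
  = (-3.8114)^2/5 + (1.7449)^2/8 + (1.3791)^2/11
  = 2.9054 + 0.3806 + 0.1729 = 3.4588
Step 3: Objective decrease = 0.5 * g^T H^(-1) g = 1.7294


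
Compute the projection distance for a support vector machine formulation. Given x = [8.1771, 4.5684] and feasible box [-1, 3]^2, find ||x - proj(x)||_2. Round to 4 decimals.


Project each component onto [-1, 3].
clip(8.1771) = 3.0, clip(4.5684) = 3.0
Projection = [3.0, 3.0]
Squared diffs: [26.8024, 2.4599]
Distance = sqrt(29.2623) = 5.4095


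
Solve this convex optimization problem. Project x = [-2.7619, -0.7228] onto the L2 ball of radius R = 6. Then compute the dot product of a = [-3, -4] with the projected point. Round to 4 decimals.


Step 1: Compute ||x|| (intermediates to 6 decimals).
||x|| = sqrt((-2.7619)^2 + (-0.7228)^2) = 2.854914
Step 2: Project.
Since ||x|| <= R, proj = x (no scaling needed).
proj(x) = [-2.7619, -0.7228]
Step 3: Dot product.
a^T * proj(x) = -3*(-2.7619) - 4*(-0.7228) = 11.1769


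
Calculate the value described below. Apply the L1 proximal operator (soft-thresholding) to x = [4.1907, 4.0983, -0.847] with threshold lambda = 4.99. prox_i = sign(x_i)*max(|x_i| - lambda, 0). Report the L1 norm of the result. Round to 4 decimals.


Soft-thresholding with lambda = 4.99:
prox(4.1907) = sign(4.1907)*max(|4.1907| - 4.99, 0) = 0.0
prox(4.0983) = sign(4.0983)*max(|4.0983| - 4.99, 0) = 0.0
prox(-0.847) = sign(-0.847)*max(|-0.847| - 4.99, 0) = 0.0
prox(x) = [0.0, 0.0, 0.0]
||prox(x)||_1 = 0.0 + 0.0 + 0.0 = 0.0


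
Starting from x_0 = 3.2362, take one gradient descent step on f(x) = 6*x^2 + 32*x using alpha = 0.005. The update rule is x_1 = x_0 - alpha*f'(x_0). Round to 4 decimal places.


We compute the gradient at x_0 and apply the update.
f'(x) = 12*x + 32
f'(3.2362) = 12*3.2362 + 32 = 70.8344
x_1 = 3.2362 - 0.005*70.8344 = 2.882


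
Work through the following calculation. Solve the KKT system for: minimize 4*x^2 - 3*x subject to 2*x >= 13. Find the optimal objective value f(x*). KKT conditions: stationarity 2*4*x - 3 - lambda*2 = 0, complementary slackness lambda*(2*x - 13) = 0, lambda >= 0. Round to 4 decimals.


Step 1: Try lambda = 0 (constraint inactive).
x_unc = 3/(2*4) = 0.375
Check: 2*0.375 = 0.75 < 13 -- violated!
Step 2: Constraint must be active: 2*x = 13
x* = 13/2 = 6.5
lambda = (2*4*6.5 - 3)/2 = 24.5
Step 3: Compute optimal value.
f(x*) = 4*6.5^2 - 3*6.5 = 149.5


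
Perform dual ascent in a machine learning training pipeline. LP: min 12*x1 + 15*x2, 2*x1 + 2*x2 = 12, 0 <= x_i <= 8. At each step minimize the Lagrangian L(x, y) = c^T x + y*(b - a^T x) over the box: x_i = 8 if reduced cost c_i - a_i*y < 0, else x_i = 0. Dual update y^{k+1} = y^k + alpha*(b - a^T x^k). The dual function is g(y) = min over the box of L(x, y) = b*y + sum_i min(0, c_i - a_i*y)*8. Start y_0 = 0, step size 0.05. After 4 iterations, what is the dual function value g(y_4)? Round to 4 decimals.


Dual ascent for LP: min 12*x1 + 15*x2, 2*x1 + 2*x2 = 12, 0 <= x_i <= 8
Step 1: y^k = 0.0, reduced costs: (12.0, 15.0)
  x^k = (0.0, 0.0), subgradient = b - a^T x = 12.0
  y^{k+1} = 0.0 + 0.05*12.0 = 0.6
Step 2: y^k = 0.6, reduced costs: (10.8, 13.8)
  x^k = (0.0, 0.0), subgradient = b - a^T x = 12.0
  y^{k+1} = 0.6 + 0.05*12.0 = 1.2
Step 3: y^k = 1.2, reduced costs: (9.6, 12.6)
  x^k = (0.0, 0.0), subgradient = b - a^T x = 12.0
  y^{k+1} = 1.2 + 0.05*12.0 = 1.8
Step 4: y^k = 1.8, reduced costs: (8.4, 11.4)
  x^k = (0.0, 0.0), subgradient = b - a^T x = 12.0
  y^{k+1} = 1.8 + 0.05*12.0 = 2.4
Dual objective at y_4 = 2.4: reduced costs (7.2, 10.2), box minimizer x = (0.0, 0.0)
g(y_4) = b*y + (c1 - a1*y)*x1 + (c2 - a2*y)*x2 = 12*2.4 + 7.2*0.0 + 10.2*0.0 = 28.8 + 0.0 + 0.0 = 28.8


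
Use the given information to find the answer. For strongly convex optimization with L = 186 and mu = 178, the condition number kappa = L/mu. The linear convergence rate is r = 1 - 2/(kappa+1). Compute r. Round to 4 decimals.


Step 1: Compute the condition number.
kappa = L/mu = 186/178 = 1.0449
Step 2: Compute the convergence rate.
r = 1 - 2/(kappa + 1) = 1 - 2*mu/(L + mu) = (L - mu)/(L + mu) = 8/364 = 0.022


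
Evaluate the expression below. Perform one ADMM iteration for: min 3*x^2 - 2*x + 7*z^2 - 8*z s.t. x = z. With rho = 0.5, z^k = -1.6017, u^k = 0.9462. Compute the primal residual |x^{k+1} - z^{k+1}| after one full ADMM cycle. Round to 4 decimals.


ADMM iteration with rho = 0.5, z^k = -1.6017, u^k = 0.9462
Step 1: x-update.
Minimize 3*x^2 - 2*x + (0.5/2)*(x + 1.6017 + 0.9462)^2
FOC: (2*3 + 0.5)*x = 2 + 0.5*(-1.6017 - 0.9462)
x^{k+1} = 0.1117
Step 2: z-update.
Minimize 7*z^2 - 8*z + (0.5/2)*(0.1117 - z + 0.9462)^2
FOC: (2*7 + 0.5)*z = 8 + 0.5*(0.1117 + 0.9462)
z^{k+1} = 0.5882
Step 3: u-update.
u^{k+1} = 0.9462 + 0.1117 - 0.5882 = 0.4697
Step 4: Primal residual = |0.1117 - 0.5882| = 0.4765


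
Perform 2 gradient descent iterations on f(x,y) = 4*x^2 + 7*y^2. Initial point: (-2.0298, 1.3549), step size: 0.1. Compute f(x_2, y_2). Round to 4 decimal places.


Gradient descent on f(x,y) = 4*x^2 + 7*y^2.
Starting point: (-2.0298, 1.3549), alpha = 0.1
Step 1: grad_x = 2*4*-2.0298 = -16.2384, grad_y = 2*7*1.3549 = 18.9686
  x_1 = -2.0298 - 0.1*-16.2384 = -0.406
  y_1 = 1.3549 - 0.1*18.9686 = -0.542
Step 2: grad_x = 2*4*-0.406 = -3.2477, grad_y = 2*7*-0.542 = -7.5874
  x_2 = -0.406 - 0.1*-3.2477 = -0.0812
  y_2 = -0.542 - 0.1*-7.5874 = 0.2168
f(-0.0812, 0.2168) = 4*(-0.0812)^2 + 7*0.2168^2 = 0.3553


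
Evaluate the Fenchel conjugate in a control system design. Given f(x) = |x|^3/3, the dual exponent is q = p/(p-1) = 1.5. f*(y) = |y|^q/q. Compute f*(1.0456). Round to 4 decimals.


The conjugate exponent q satisfies 1/p + 1/q = 1.
p = 3, so q = 3/(3 - 1) = 1.5
|y|^q = 1.0456^1.5 = 1.0692
f*(1.0456) = 1.0692 / 1.5 = 0.7128


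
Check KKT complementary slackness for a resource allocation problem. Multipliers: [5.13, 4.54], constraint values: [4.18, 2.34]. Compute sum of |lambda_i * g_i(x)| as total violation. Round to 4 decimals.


KKT complementary slackness check:
lambda_1 * g_1 = 5.13 * 4.18 = 21.4434
lambda_2 * g_2 = 4.54 * 2.34 = 10.6236
Total violation = 21.4434 + 10.6236 = 32.067


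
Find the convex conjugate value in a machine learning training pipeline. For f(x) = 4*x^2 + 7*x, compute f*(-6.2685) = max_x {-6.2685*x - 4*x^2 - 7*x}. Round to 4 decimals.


f*(y) = sup_x {y*x - a*x^2 - b*x} = sup_x {(y-b)*x - a*x^2}
FOC: (y - b) - 2a*x = 0 => x* = (y - b)/(2a)
x* = (-6.2685 - 7)/(2*4) = -1.6586
f*(-6.2685) = (y-b)^2/(4a) = (-6.2685 - 7)^2/(4*4)
= 176.0531/16 = 11.0033


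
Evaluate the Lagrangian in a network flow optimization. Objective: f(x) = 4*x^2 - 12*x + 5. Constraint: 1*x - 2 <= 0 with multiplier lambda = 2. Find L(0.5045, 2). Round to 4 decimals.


Step 1: Evaluate f(x).
f(0.5045) = 4*0.5045^2 - 12*0.5045 + 5 = -0.0359
Step 2: Evaluate g(x).
g(0.5045) = 1*0.5045 - 2 = -1.4955
Step 3: Compute Lagrangian.
L = -0.0359 + 2*-1.4955 = -3.0269


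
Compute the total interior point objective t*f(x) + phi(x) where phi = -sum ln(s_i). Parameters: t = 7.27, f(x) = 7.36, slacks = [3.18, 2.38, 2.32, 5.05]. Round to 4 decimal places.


Step 1: Compute log-barrier.
ln values: [1.1569, 0.8671, 0.8416, 1.6194]
phi = -(1.1569 + 0.8671 + 0.8416 + 1.6194) = -4.4849
Step 2: Compute augmented objective.
t*f(x) = 7.27*7.36 = 53.5072
Total = 53.5072 - 4.4849 = 49.0223


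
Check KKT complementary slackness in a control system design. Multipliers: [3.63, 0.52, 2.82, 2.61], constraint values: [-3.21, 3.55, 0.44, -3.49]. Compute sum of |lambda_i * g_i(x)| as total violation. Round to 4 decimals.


KKT complementary slackness check:
lambda_1 * g_1 = 3.63 * -3.21 = -11.6523
lambda_2 * g_2 = 0.52 * 3.55 = 1.846
lambda_3 * g_3 = 2.82 * 0.44 = 1.2408
lambda_4 * g_4 = 2.61 * -3.49 = -9.1089
Total violation = 11.6523 + 1.846 + 1.2408 + 9.1089 = 23.848


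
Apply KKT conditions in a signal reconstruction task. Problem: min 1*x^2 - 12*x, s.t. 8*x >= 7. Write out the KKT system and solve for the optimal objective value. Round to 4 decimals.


Step 1: Try lambda = 0 (constraint inactive).
Stationarity: 2*1*x - 12 = 0
x* = 12/(2*1) = 6.0
Check constraint: 8*6.0 = 48.0 >= 7 -- satisfied.
Step 2: Compute optimal value.
f(x*) = 1*6.0^2 - 12*6.0 = -36.0


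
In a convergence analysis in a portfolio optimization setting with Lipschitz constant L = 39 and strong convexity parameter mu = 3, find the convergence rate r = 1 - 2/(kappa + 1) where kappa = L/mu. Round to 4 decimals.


Step 1: Compute the condition number.
kappa = L/mu = 39/3 = 13.0
Step 2: Compute the convergence rate.
r = 1 - 2/(kappa + 1) = 1 - 2*mu/(L + mu) = (L - mu)/(L + mu) = 36/42 = 0.8571


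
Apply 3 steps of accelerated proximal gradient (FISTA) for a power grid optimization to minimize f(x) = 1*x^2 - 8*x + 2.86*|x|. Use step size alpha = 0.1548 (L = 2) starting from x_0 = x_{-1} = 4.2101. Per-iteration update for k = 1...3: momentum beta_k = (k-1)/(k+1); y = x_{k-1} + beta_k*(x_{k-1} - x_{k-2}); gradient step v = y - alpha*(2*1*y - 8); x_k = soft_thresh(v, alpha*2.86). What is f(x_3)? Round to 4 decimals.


FISTA on f(x) = 1*x^2 - 8*x + 2.86*|x|
L = 2, alpha = 0.1548
Iteration 1: beta = 0.0, y = 4.2101 + 0.0*(4.2101 - 4.2101) = 4.2101
  grad(y) = 0.4202, v = y - alpha*grad = 4.1451
  prox(v) = soft_thresh(4.1451, 0.4427) = 3.7023
Iteration 2: beta = 0.3333, y = 3.7023 + 0.3333*(3.7023 - 4.2101) = 3.5331
  grad(y) = -0.9339, v = y - alpha*grad = 3.6776
  prox(v) = soft_thresh(3.6776, 0.4427) = 3.2349
Iteration 3: beta = 0.5, y = 3.2349 + 0.5*(3.2349 - 3.7023) = 3.0012
  grad(y) = -1.9976, v = y - alpha*grad = 3.3104
  prox(v) = soft_thresh(3.3104, 0.4427) = 2.8677
f(x_3) = 1*2.8677^2 - 8*2.8677 + 2.86*|2.8677| = -6.5163


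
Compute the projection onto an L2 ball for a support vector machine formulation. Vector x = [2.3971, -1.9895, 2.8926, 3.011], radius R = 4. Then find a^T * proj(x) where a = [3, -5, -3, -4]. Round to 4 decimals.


Step 1: Compute ||x|| (intermediates to 6 decimals).
||x|| = sqrt(2.3971^2 + (-1.9895)^2 + 2.8926^2 + 3.011^2) = 5.209362
Step 2: Project.
Since ||x|| > R, scale = R/||x|| = 4/5.209362 = 0.767848, proj(x) = scale * x
proj(x) = [1.840608, -1.527634, 2.221077, 2.31199]
Step 3: Dot product.
a^T * proj(x) = 3*1.840608 - 5*(-1.527634) - 3*2.221077 - 4*2.31199 = -2.7512


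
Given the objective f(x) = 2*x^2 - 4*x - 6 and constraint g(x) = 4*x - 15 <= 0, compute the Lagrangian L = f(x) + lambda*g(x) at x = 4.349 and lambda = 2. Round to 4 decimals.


Step 1: Evaluate f(x).
f(4.349) = 2*4.349^2 - 4*4.349 - 6 = 14.4316
Step 2: Evaluate g(x).
g(4.349) = 4*4.349 - 15 = 2.396
Step 3: Compute Lagrangian.
L = 14.4316 + 2*2.396 = 19.2236


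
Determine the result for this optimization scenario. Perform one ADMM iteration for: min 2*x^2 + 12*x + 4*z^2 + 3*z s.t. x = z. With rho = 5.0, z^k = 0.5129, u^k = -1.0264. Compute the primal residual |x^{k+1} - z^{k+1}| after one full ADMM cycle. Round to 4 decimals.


ADMM iteration with rho = 5.0, z^k = 0.5129, u^k = -1.0264
Step 1: x-update.
Minimize 2*x^2 + 12*x + (5.0/2)*(x - 0.5129 - 1.0264)^2
FOC: (2*2 + 5.0)*x = -12 + 5.0*(0.5129 + 1.0264)
x^{k+1} = -0.4782
Step 2: z-update.
Minimize 4*z^2 + 3*z + (5.0/2)*(-0.4782 - z - 1.0264)^2
FOC: (2*4 + 5.0)*z = -3 + 5.0*(-0.4782 - 1.0264)
z^{k+1} = -0.8094
Step 3: u-update.
u^{k+1} = -1.0264 - 0.4782 + 0.8094 = -0.6951
Step 4: Primal residual = |-0.4782 + 0.8094| = 0.3313


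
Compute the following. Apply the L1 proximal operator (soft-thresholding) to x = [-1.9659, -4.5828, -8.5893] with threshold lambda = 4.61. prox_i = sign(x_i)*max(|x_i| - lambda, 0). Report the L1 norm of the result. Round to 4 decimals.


Soft-thresholding with lambda = 4.61:
prox(-1.9659) = sign(-1.9659)*max(|-1.9659| - 4.61, 0) = 0.0
prox(-4.5828) = sign(-4.5828)*max(|-4.5828| - 4.61, 0) = 0.0
prox(-8.5893) = sign(-8.5893)*max(|-8.5893| - 4.61, 0) = -3.9793
prox(x) = [0.0, 0.0, -3.9793]
||prox(x)||_1 = 0.0 + 0.0 + 3.9793 = 3.9793


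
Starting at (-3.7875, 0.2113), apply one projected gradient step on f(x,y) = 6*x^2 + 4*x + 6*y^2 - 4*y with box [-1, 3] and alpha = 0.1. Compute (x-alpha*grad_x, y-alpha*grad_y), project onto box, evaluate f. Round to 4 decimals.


Step 1: Compute gradient at (-3.7875, 0.2113).
grad_x = 2*6*-3.7875 + 4 = -41.45
grad_y = 2*6*0.2113 - 4 = -1.4644
Step 2: Gradient step.
x_raw = -3.7875 - 0.1*-41.45 = 0.3575
y_raw = 0.2113 - 0.1*-1.4644 = 0.3577
Step 3: Project onto [-1, 3].
x_proj = clip(0.3575) = 0.3575
y_proj = clip(0.3577) = 0.3577
Step 4: Evaluate f.
f(0.3575, 0.3577) = 1.5337


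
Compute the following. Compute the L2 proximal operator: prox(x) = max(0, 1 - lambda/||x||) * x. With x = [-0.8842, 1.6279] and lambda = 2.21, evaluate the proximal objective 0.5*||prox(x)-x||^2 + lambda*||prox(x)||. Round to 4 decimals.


Step 1: Compute ||x||.
||x|| = 1.8525
Step 2: Compute scaling factor.
scale = max(0, 1 - 2.21/1.8525) = 0.0
Step 3: prox(x) = [-0.0, 0.0]
||prox(x)|| = 0.0
Step 4: Proximal objective.
0.5*||prox-x||^2 = 1.7159
lambda*||prox|| = 0.0
Total = 1.7159


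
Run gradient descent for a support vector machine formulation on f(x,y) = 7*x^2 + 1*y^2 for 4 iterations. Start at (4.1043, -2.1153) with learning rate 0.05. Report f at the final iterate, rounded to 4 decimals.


Gradient descent on f(x,y) = 7*x^2 + 1*y^2.
Starting point: (4.1043, -2.1153), alpha = 0.05
Step 1: grad_x = 2*7*4.1043 = 57.4602, grad_y = 2*1*-2.1153 = -4.2306
  x_1 = 4.1043 - 0.05*57.4602 = 1.2313
  y_1 = -2.1153 - 0.05*-4.2306 = -1.9038
Step 2: grad_x = 2*7*1.2313 = 17.2381, grad_y = 2*1*-1.9038 = -3.8075
  x_2 = 1.2313 - 0.05*17.2381 = 0.3694
  y_2 = -1.9038 - 0.05*-3.8075 = -1.7134
Step 3: grad_x = 2*7*0.3694 = 5.1714, grad_y = 2*1*-1.7134 = -3.4268
  x_3 = 0.3694 - 0.05*5.1714 = 0.1108
  y_3 = -1.7134 - 0.05*-3.4268 = -1.5421
Step 4: grad_x = 2*7*0.1108 = 1.5514, grad_y = 2*1*-1.5421 = -3.0841
  x_4 = 0.1108 - 0.05*1.5514 = 0.0332
  y_4 = -1.5421 - 0.05*-3.0841 = -1.3878
f(0.0332, -1.3878) = 7*0.0332^2 + 1*(-1.3878)^2 = 1.9339


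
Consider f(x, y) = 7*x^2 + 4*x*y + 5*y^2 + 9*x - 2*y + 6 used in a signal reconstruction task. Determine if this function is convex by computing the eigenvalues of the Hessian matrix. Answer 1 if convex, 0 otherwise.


The Hessian of f(x,y) = 7*x^2 + 4*x*y + 5*y^2 + 9*x - 2*y + 6 is:
H = [[14, 4], [4, 10]]
Trace = 14 + 10 = 24
Determinant = 14*10 - (4)^2 = 124
Discriminant = (24)^2 - 4*124 = 80.0
Eigenvalues: lambda_1 = 7.5279, lambda_2 = 16.4721
The function is convex.

1


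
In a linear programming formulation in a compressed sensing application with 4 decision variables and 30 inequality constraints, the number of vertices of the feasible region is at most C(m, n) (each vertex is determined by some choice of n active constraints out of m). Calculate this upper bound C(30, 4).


Each vertex corresponds to some choice of n active constraints out of m, so the number of vertices is at most C(m, n) = m! / (n!(m-n)!).
m = 30, n = 4
Numerator: 30 * 29 * 28 * 27
Denominator: 4! = 24
C(30, 4) = 27405


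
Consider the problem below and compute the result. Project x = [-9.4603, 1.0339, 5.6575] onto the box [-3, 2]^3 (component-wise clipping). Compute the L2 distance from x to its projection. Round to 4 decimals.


Project each component onto [-3, 2].
clip(-9.4603) = -3.0, clip(1.0339) = 1.0339, clip(5.6575) = 2.0
Projection = [-3.0, 1.0339, 2.0]
Squared diffs: [41.7355, 0.0, 13.3773]
Distance = sqrt(55.1128) = 7.4238


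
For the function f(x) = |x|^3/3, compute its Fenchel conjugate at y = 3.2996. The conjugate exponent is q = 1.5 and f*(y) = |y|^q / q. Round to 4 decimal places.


The conjugate exponent q satisfies 1/p + 1/q = 1.
p = 3, so q = 3/(3 - 1) = 1.5
|y|^q = 3.2996^1.5 = 5.9937
f*(3.2996) = 5.9937 / 1.5 = 3.9958


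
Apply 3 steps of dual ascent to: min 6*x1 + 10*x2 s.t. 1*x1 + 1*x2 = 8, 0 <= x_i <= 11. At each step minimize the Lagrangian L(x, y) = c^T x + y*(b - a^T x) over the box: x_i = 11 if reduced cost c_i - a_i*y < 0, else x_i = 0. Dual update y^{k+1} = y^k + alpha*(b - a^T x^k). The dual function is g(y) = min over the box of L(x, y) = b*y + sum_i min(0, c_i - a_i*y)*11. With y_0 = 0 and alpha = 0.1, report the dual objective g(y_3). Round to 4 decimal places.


Dual ascent for LP: min 6*x1 + 10*x2, 1*x1 + 1*x2 = 8, 0 <= x_i <= 11
Step 1: y^k = 0.0, reduced costs: (6.0, 10.0)
  x^k = (0.0, 0.0), subgradient = b - a^T x = 8.0
  y^{k+1} = 0.0 + 0.1*8.0 = 0.8
Step 2: y^k = 0.8, reduced costs: (5.2, 9.2)
  x^k = (0.0, 0.0), subgradient = b - a^T x = 8.0
  y^{k+1} = 0.8 + 0.1*8.0 = 1.6
Step 3: y^k = 1.6, reduced costs: (4.4, 8.4)
  x^k = (0.0, 0.0), subgradient = b - a^T x = 8.0
  y^{k+1} = 1.6 + 0.1*8.0 = 2.4
Dual objective at y_3 = 2.4: reduced costs (3.6, 7.6), box minimizer x = (0.0, 0.0)
g(y_3) = b*y + (c1 - a1*y)*x1 + (c2 - a2*y)*x2 = 8*2.4 + 3.6*0.0 + 7.6*0.0 = 19.2 + 0.0 + 0.0 = 19.2


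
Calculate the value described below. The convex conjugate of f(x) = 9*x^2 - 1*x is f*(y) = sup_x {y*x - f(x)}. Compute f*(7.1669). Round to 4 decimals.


f*(y) = sup_x {y*x - a*x^2 - b*x} = sup_x {(y-b)*x - a*x^2}
FOC: (y - b) - 2a*x = 0 => x* = (y - b)/(2a)
x* = (7.1669 + 1)/(2*9) = 0.4537
f*(7.1669) = (y-b)^2/(4a) = (7.1669 + 1)^2/(4*9)
= 66.6983/36 = 1.8527


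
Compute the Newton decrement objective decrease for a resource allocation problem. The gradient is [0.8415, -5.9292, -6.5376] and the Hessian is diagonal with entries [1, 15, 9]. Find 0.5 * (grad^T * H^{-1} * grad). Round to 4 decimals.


Step 1: H is diagonal, so H^(-1) * g = [0.8415, -0.3953, -0.7264].
Step 2: g^T H^(-1) g = sum_i g_i^2 / H_ii
  = (0.8415)^2/1 + (-5.9292)^2/15 + (-6.5376)^2/9
  = 0.7081 + 2.3437 + 4.7489 = 7.8007
Step 3: Objective decrease = 0.5 * g^T H^(-1) g = 3.9004


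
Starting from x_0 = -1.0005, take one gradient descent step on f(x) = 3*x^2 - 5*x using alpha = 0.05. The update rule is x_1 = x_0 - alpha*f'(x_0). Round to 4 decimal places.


We compute the gradient at x_0 and apply the update.
f'(x) = 6*x - 5
f'(-1.0005) = 6*-1.0005 - 5 = -11.003
x_1 = -1.0005 - 0.05*-11.003 = -0.4504


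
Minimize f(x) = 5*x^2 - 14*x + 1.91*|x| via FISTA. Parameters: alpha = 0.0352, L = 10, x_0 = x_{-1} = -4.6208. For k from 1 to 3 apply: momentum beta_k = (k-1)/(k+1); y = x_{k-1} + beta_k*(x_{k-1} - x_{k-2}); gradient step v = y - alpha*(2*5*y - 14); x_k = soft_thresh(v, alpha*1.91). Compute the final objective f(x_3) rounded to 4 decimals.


FISTA on f(x) = 5*x^2 - 14*x + 1.91*|x|
L = 10, alpha = 0.0352
Iteration 1: beta = 0.0, y = -4.6208 + 0.0*(-4.6208 + 4.6208) = -4.6208
  grad(y) = -60.208, v = y - alpha*grad = -2.5015
  prox(v) = soft_thresh(-2.5015, 0.0672) = -2.4342
Iteration 2: beta = 0.3333, y = -2.4342 + 0.3333*(-2.4342 + 4.6208) = -1.7054
  grad(y) = -31.054, v = y - alpha*grad = -0.6123
  prox(v) = soft_thresh(-0.6123, 0.0672) = -0.5451
Iteration 3: beta = 0.5, y = -0.5451 + 0.5*(-0.5451 + 2.4342) = 0.3995
  grad(y) = -10.0047, v = y - alpha*grad = 0.7517
  prox(v) = soft_thresh(0.7517, 0.0672) = 0.6845
f(x_3) = 5*0.6845^2 - 14*0.6845 + 1.91*|0.6845| = -5.9327


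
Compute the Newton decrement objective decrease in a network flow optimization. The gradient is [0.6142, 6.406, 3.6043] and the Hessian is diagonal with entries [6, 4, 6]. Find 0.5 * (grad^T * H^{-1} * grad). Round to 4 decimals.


Step 1: H is diagonal, so H^(-1) * g = [0.1024, 1.6015, 0.6007].
Step 2: g^T H^(-1) g = sum_i g_i^2 / H_ii
  = (0.6142)^2/6 + (6.406)^2/4 + (3.6043)^2/6
  = 0.0629 + 10.2592 + 2.1652 = 12.4872
Step 3: Objective decrease = 0.5 * g^T H^(-1) g = 6.2436


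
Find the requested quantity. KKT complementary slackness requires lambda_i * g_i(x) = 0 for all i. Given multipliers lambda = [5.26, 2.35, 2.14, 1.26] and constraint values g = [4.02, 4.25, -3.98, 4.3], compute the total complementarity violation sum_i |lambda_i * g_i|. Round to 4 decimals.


KKT complementary slackness check:
lambda_1 * g_1 = 5.26 * 4.02 = 21.1452
lambda_2 * g_2 = 2.35 * 4.25 = 9.9875
lambda_3 * g_3 = 2.14 * -3.98 = -8.5172
lambda_4 * g_4 = 1.26 * 4.3 = 5.418
Total violation = 21.1452 + 9.9875 + 8.5172 + 5.418 = 45.0679


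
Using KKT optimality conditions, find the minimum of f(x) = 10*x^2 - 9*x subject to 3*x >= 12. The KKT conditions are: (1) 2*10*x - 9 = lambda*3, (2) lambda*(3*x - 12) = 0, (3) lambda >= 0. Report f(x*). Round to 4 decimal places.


Step 1: Try lambda = 0 (constraint inactive).
x_unc = 9/(2*10) = 0.45
Check: 3*0.45 = 1.35 < 12 -- violated!
Step 2: Constraint must be active: 3*x = 12
x* = 12/3 = 4.0
lambda = (2*10*4.0 - 9)/3 = 23.6667
Step 3: Compute optimal value.
f(x*) = 10*4.0^2 - 9*4.0 = 124.0


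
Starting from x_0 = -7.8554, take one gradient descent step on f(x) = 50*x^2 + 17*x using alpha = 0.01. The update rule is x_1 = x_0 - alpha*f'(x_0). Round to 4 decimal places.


We compute the gradient at x_0 and apply the update.
f'(x) = 100*x + 17
f'(-7.8554) = 100*-7.8554 + 17 = -768.54
x_1 = -7.8554 - 0.01*-768.54 = -0.17


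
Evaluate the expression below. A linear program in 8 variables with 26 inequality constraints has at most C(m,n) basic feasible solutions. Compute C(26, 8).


Each vertex corresponds to some choice of n active constraints out of m, so the number of vertices is at most C(m, n) = m! / (n!(m-n)!).
m = 26, n = 8
Numerator: 26 * 25 * 24 * 23 * 22 * 21 * 20 * 19
Denominator: 8! = 40320
C(26, 8) = 1562275


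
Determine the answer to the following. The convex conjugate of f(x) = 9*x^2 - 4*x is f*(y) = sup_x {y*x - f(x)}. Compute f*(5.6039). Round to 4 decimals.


f*(y) = sup_x {y*x - a*x^2 - b*x} = sup_x {(y-b)*x - a*x^2}
FOC: (y - b) - 2a*x = 0 => x* = (y - b)/(2a)
x* = (5.6039 + 4)/(2*9) = 0.5336
f*(5.6039) = (y-b)^2/(4a) = (5.6039 + 4)^2/(4*9)
= 92.2349/36 = 2.5621


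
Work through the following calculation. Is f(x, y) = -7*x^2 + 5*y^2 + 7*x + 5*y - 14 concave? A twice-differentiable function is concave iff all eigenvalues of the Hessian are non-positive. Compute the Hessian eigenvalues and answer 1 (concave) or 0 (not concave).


The Hessian of f(x,y) = -7*x^2 + 5*y^2 + 7*x + 5*y - 14 is:
H = [[-14, 0], [0, 10]]
Trace = -14 + 10 = -4
Determinant = -14*10 - (0)^2 = -140
Discriminant = (-4)^2 - 4*-140 = 576.0
Eigenvalues: lambda_1 = -14.0, lambda_2 = 10.0
The function is not concave.

0


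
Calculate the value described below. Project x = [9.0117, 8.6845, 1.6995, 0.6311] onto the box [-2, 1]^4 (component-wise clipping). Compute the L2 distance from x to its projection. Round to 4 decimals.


Project each component onto [-2, 1].
clip(9.0117) = 1.0, clip(8.6845) = 1.0, clip(1.6995) = 1.0, clip(0.6311) = 0.6311
Projection = [1.0, 1.0, 1.0, 0.6311]
Squared diffs: [64.1873, 59.0515, 0.4893, 0.0]
Distance = sqrt(123.7281) = 11.1233


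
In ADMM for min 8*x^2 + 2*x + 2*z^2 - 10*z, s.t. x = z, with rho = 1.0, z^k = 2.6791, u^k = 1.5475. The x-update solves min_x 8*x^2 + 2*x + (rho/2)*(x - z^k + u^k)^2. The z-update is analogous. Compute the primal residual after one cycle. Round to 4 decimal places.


ADMM iteration with rho = 1.0, z^k = 2.6791, u^k = 1.5475
Step 1: x-update.
Minimize 8*x^2 + 2*x + (1.0/2)*(x - 2.6791 + 1.5475)^2
FOC: (2*8 + 1.0)*x = -2 + 1.0*(2.6791 - 1.5475)
x^{k+1} = -0.0511
Step 2: z-update.
Minimize 2*z^2 - 10*z + (1.0/2)*(-0.0511 - z + 1.5475)^2
FOC: (2*2 + 1.0)*z = 10 + 1.0*(-0.0511 + 1.5475)
z^{k+1} = 2.2993
Step 3: u-update.
u^{k+1} = 1.5475 - 0.0511 - 2.2993 = -0.8029
Step 4: Primal residual = |-0.0511 - 2.2993| = 2.3504


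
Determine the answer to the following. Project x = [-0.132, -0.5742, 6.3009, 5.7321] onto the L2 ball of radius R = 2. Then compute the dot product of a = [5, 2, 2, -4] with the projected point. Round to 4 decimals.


Step 1: Compute ||x|| (intermediates to 6 decimals).
||x|| = sqrt((-0.132)^2 + (-0.5742)^2 + 6.3009^2 + 5.7321^2) = 8.538468
Step 2: Project.
Since ||x|| > R, scale = R/||x|| = 2/8.538468 = 0.234234, proj(x) = scale * x
proj(x) = [-0.030919, -0.134497, 1.475885, 1.342653]
Step 3: Dot product.
a^T * proj(x) = 5*(-0.030919) + 2*(-0.134497) + 2*1.475885 - 4*1.342653 = -2.8424


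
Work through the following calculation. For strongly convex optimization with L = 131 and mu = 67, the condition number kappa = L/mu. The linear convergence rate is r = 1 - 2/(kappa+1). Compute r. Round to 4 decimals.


Step 1: Compute the condition number.
kappa = L/mu = 131/67 = 1.9552
Step 2: Compute the convergence rate.
r = 1 - 2/(kappa + 1) = 1 - 2*mu/(L + mu) = (L - mu)/(L + mu) = 64/198 = 0.3232


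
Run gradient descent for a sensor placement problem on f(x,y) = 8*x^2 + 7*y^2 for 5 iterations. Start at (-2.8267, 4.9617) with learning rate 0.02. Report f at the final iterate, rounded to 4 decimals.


Gradient descent on f(x,y) = 8*x^2 + 7*y^2.
Starting point: (-2.8267, 4.9617), alpha = 0.02
Step 1: grad_x = 2*8*-2.8267 = -45.2272, grad_y = 2*7*4.9617 = 69.4638
  x_1 = -2.8267 - 0.02*-45.2272 = -1.9222
  y_1 = 4.9617 - 0.02*69.4638 = 3.5724
Step 2: grad_x = 2*8*-1.9222 = -30.7545, grad_y = 2*7*3.5724 = 50.0139
  x_2 = -1.9222 - 0.02*-30.7545 = -1.3071
  y_2 = 3.5724 - 0.02*50.0139 = 2.5721
Step 3: grad_x = 2*8*-1.3071 = -20.9131, grad_y = 2*7*2.5721 = 36.01
  x_3 = -1.3071 - 0.02*-20.9131 = -0.8888
  y_3 = 2.5721 - 0.02*36.01 = 1.8519
Step 4: grad_x = 2*8*-0.8888 = -14.2209, grad_y = 2*7*1.8519 = 25.9272
  x_4 = -0.8888 - 0.02*-14.2209 = -0.6044
  y_4 = 1.8519 - 0.02*25.9272 = 1.3334
Step 5: grad_x = 2*8*-0.6044 = -9.6702, grad_y = 2*7*1.3334 = 18.6676
  x_5 = -0.6044 - 0.02*-9.6702 = -0.411
  y_5 = 1.3334 - 0.02*18.6676 = 0.96
f(-0.411, 0.96) = 8*(-0.411)^2 + 7*0.96^2 = 7.8031


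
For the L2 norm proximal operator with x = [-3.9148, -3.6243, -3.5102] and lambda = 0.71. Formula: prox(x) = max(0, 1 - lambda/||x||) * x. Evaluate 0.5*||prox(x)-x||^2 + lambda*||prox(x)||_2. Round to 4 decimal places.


Step 1: Compute ||x||.
||x|| = 6.3861
Step 2: Compute scaling factor.
scale = max(0, 1 - 0.71/6.3861) = 0.8888
Step 3: prox(x) = [-3.4796, -3.2214, -3.1199]
||prox(x)|| = 5.6761
Step 4: Proximal objective.
0.5*||prox-x||^2 = 0.2521
lambda*||prox|| = 4.03
Total = 4.2821


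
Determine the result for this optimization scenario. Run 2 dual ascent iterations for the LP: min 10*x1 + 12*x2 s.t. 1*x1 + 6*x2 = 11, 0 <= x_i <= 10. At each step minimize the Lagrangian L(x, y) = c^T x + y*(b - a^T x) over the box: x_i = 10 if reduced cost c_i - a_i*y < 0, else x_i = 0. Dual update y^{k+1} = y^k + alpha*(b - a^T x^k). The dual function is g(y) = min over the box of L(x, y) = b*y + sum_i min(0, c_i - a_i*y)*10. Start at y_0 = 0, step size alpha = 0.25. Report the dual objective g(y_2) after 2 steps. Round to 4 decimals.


Dual ascent for LP: min 10*x1 + 12*x2, 1*x1 + 6*x2 = 11, 0 <= x_i <= 10
Step 1: y^k = 0.0, reduced costs: (10.0, 12.0)
  x^k = (0.0, 0.0), subgradient = b - a^T x = 11.0
  y^{k+1} = 0.0 + 0.25*11.0 = 2.75
Step 2: y^k = 2.75, reduced costs: (7.25, -4.5)
  x^k = (0.0, 10.0), subgradient = b - a^T x = -49.0
  y^{k+1} = 2.75 + 0.25*-49.0 = -9.5
Dual objective at y_2 = -9.5: reduced costs (19.5, 69.0), box minimizer x = (0.0, 0.0)
g(y_2) = b*y + (c1 - a1*y)*x1 + (c2 - a2*y)*x2 = 11*(-9.5) + 19.5*0.0 + 69.0*0.0 = -104.5 + 0.0 + 0.0 = -104.5


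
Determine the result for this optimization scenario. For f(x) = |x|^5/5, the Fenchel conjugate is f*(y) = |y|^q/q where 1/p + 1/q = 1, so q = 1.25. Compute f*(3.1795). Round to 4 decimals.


The conjugate exponent q satisfies 1/p + 1/q = 1.
p = 5, so q = 5/(5 - 1) = 1.25
|y|^q = 3.1795^1.25 = 4.2457
f*(3.1795) = 4.2457 / 1.25 = 3.3966


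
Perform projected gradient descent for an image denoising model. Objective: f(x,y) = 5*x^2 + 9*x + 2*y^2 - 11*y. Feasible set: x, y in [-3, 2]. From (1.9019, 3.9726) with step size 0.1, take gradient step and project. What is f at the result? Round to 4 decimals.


Step 1: Compute gradient at (1.9019, 3.9726).
grad_x = 2*5*1.9019 + 9 = 28.019
grad_y = 2*2*3.9726 - 11 = 4.8904
Step 2: Gradient step.
x_raw = 1.9019 - 0.1*28.019 = -0.9
y_raw = 3.9726 - 0.1*4.8904 = 3.4836
Step 3: Project onto [-3, 2].
x_proj = clip(-0.9) = -0.9
y_proj = clip(3.4836) = 2.0
Step 4: Evaluate f.
f(-0.9, 2.0) = -18.05


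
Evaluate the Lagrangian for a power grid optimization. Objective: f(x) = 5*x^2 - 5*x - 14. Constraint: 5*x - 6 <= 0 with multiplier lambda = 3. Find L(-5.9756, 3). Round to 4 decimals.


Step 1: Evaluate f(x).
f(-5.9756) = 5*(-5.9756)^2 - 5*(-5.9756) - 14 = 194.417
Step 2: Evaluate g(x).
g(-5.9756) = 5*-5.9756 - 6 = -35.878
Step 3: Compute Lagrangian.
L = 194.417 + 3*-35.878 = 86.783


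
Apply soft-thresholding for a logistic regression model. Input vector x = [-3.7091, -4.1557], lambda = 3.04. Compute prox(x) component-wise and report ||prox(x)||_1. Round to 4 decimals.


Soft-thresholding with lambda = 3.04:
prox(-3.7091) = sign(-3.7091)*max(|-3.7091| - 3.04, 0) = -0.6691
prox(-4.1557) = sign(-4.1557)*max(|-4.1557| - 3.04, 0) = -1.1157
prox(x) = [-0.6691, -1.1157]
||prox(x)||_1 = 0.6691 + 1.1157 = 1.7848


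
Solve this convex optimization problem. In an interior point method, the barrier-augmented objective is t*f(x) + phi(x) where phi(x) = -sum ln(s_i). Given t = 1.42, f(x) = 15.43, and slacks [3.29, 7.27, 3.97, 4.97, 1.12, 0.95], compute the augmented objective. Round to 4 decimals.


Step 1: Compute log-barrier.
ln values: [1.1909, 1.9838, 1.3788, 1.6034, 0.1133, -0.0513]
phi = -(1.1909 + 1.9838 + 1.3788 + 1.6034 + 0.1133 - 0.0513) = -6.2189
Step 2: Compute augmented objective.
t*f(x) = 1.42*15.43 = 21.9106
Total = 21.9106 - 6.2189 = 15.6917


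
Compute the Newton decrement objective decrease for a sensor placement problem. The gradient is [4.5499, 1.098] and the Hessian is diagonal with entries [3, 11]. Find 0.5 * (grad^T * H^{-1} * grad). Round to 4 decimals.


Step 1: H is diagonal, so H^(-1) * g = [1.5166, 0.0998].
Step 2: g^T H^(-1) g = sum_i g_i^2 / H_ii
  = (4.5499)^2/3 + (1.098)^2/11
  = 6.9005 + 0.1096 = 7.0101
Step 3: Objective decrease = 0.5 * g^T H^(-1) g = 3.5051


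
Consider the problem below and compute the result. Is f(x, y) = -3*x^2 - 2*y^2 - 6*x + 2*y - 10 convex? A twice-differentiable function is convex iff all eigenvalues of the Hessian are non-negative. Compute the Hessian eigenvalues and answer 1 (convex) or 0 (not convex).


The Hessian of f(x,y) = -3*x^2 - 2*y^2 - 6*x + 2*y - 10 is:
H = [[-6, 0], [0, -4]]
Trace = -6 - 4 = -10
Determinant = -6*-4 - (0)^2 = 24
Discriminant = (-10)^2 - 4*24 = 4.0
Eigenvalues: lambda_1 = -6.0, lambda_2 = -4.0
The function is not convex.

0


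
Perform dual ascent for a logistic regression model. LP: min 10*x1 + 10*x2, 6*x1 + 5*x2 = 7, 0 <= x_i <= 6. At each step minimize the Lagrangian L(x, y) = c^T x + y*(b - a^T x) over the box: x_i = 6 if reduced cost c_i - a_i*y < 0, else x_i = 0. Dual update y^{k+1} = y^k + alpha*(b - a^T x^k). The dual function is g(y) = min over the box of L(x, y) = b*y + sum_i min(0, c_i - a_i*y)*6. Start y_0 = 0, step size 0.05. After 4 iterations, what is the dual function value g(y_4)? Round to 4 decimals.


Dual ascent for LP: min 10*x1 + 10*x2, 6*x1 + 5*x2 = 7, 0 <= x_i <= 6
Step 1: y^k = 0.0, reduced costs: (10.0, 10.0)
  x^k = (0.0, 0.0), subgradient = b - a^T x = 7.0
  y^{k+1} = 0.0 + 0.05*7.0 = 0.35
Step 2: y^k = 0.35, reduced costs: (7.9, 8.25)
  x^k = (0.0, 0.0), subgradient = b - a^T x = 7.0
  y^{k+1} = 0.35 + 0.05*7.0 = 0.7
Step 3: y^k = 0.7, reduced costs: (5.8, 6.5)
  x^k = (0.0, 0.0), subgradient = b - a^T x = 7.0
  y^{k+1} = 0.7 + 0.05*7.0 = 1.05
Step 4: y^k = 1.05, reduced costs: (3.7, 4.75)
  x^k = (0.0, 0.0), subgradient = b - a^T x = 7.0
  y^{k+1} = 1.05 + 0.05*7.0 = 1.4
Dual objective at y_4 = 1.4: reduced costs (1.6, 3.0), box minimizer x = (0.0, 0.0)
g(y_4) = b*y + (c1 - a1*y)*x1 + (c2 - a2*y)*x2 = 7*1.4 + 1.6*0.0 + 3.0*0.0 = 9.8 + 0.0 + 0.0 = 9.8


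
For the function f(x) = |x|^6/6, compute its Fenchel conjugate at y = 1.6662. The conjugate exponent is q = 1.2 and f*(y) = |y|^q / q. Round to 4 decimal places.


The conjugate exponent q satisfies 1/p + 1/q = 1.
p = 6, so q = 6/(6 - 1) = 1.2
|y|^q = 1.6662^1.2 = 1.8453
f*(1.6662) = 1.8453 / 1.2 = 1.5378


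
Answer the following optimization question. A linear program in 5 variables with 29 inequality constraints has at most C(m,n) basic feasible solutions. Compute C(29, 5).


Each vertex corresponds to some choice of n active constraints out of m, so the number of vertices is at most C(m, n) = m! / (n!(m-n)!).
m = 29, n = 5
Numerator: 29 * 28 * 27 * 26 * 25
Denominator: 5! = 120
C(29, 5) = 118755


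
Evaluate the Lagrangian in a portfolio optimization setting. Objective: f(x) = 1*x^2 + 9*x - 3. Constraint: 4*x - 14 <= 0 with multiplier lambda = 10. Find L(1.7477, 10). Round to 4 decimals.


Step 1: Evaluate f(x).
f(1.7477) = 1*1.7477^2 + 9*1.7477 - 3 = 15.7838
Step 2: Evaluate g(x).
g(1.7477) = 4*1.7477 - 14 = -7.0092
Step 3: Compute Lagrangian.
L = 15.7838 + 10*-7.0092 = -54.3082


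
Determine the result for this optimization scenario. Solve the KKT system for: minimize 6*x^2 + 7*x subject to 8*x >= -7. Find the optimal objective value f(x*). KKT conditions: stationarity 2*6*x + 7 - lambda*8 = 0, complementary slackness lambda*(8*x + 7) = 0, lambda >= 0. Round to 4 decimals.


Step 1: Try lambda = 0 (constraint inactive).
Stationarity: 2*6*x + 7 = 0
x* = -7/(2*6) = -7/12 = -0.5833 (rounded; the exact value -7/12 is used below)
Check constraint: 8*-0.5833 = -4.6664 >= -7 -- satisfied.
Step 2: Compute optimal value.
f(x*) = 6*(-7/12)^2 + 7*(-7/12) = -2.0417
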